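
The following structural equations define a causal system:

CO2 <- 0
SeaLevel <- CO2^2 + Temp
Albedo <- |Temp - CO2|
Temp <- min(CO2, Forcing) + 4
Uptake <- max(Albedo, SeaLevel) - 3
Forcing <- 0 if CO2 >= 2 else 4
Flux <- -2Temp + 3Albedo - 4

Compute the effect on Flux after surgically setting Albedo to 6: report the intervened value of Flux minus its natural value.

Under do(Albedo=6), the mechanism Albedo <- |Temp - CO2| is discarded; Albedo is fixed at 6.
Forcing = 0 if CO2 >= 2 else 4  [with CO2=0]  = 4
Temp = min(CO2, Forcing) + 4  [with CO2=0, Forcing=4]  = 4
Flux = -2Temp + 3Albedo - 4  [with Temp=4, Albedo=6]  = 6
Without intervention: Forcing = 0 if CO2 >= 2 else 4  [with CO2=0]  = 4; Temp = min(CO2, Forcing) + 4  [with CO2=0, Forcing=4]  = 4; Albedo = |Temp - CO2|  [with Temp=4, CO2=0]  = 4; Flux = -2Temp + 3Albedo - 4  [with Temp=4, Albedo=4]  = 0.
Change = 6 − 0 = 6.

6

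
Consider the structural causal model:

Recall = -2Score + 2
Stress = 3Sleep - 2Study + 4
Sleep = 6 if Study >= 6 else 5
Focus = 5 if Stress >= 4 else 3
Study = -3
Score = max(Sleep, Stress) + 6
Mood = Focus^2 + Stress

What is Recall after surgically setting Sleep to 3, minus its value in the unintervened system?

Under do(Sleep=3), the mechanism Sleep = 6 if Study >= 6 else 5 is discarded; Sleep is fixed at 3.
Stress = 3Sleep - 2Study + 4  [with Sleep=3, Study=-3]  = 19
Score = max(Sleep, Stress) + 6  [with Sleep=3, Stress=19]  = 25
Recall = -2Score + 2  [with Score=25]  = -48
Without intervention: Sleep = 6 if Study >= 6 else 5  [with Study=-3]  = 5; Stress = 3Sleep - 2Study + 4  [with Sleep=5, Study=-3]  = 25; Score = max(Sleep, Stress) + 6  [with Sleep=5, Stress=25]  = 31; Recall = -2Score + 2  [with Score=31]  = -60.
Change = -48 − (-60) = 12.

12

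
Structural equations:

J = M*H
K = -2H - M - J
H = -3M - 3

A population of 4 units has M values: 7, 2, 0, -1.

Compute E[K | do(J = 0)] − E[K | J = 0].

12.5

Every unit gets J=0 under the intervention. K values become 41, 16, 6, 1; E[K|do(J=0)] = 16.
Conditioning on J=0 selects the 2 unit(s) with M ∈ {0, -1}. Their K values: 6, 1. Mean = 3.5.
Difference = 16 − 3.5 = 12.5.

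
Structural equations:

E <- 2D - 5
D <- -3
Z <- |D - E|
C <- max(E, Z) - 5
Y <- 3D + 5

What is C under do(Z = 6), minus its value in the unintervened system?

The intervention breaks the incoming arrows to Z: Z <- |D - E| no longer applies, and Z = 6.
E = 2D - 5  [with D=-3]  = -11
C = max(E, Z) - 5  [with E=-11, Z=6]  = 1
Without intervention: E = 2D - 5  [with D=-3]  = -11; Z = |D - E|  [with D=-3, E=-11]  = 8; C = max(E, Z) - 5  [with E=-11, Z=8]  = 3.
Change = 1 − 3 = -2.

-2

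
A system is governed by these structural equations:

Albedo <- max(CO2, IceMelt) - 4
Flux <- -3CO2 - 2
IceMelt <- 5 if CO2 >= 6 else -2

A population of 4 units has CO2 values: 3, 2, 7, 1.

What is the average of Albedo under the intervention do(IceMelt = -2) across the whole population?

do(IceMelt=-2) breaks IceMelt's dependence on CO2. With IceMelt=-2 fixed, Albedo across the units is -1, -2, 3, -3, mean -0.75.

-0.75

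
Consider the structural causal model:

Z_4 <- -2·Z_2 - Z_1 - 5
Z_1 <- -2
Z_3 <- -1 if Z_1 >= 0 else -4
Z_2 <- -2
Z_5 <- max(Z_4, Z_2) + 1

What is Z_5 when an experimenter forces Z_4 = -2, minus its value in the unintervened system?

Intervening sets Z_4 = -2 and removes its equation (Z_4 <- -2·Z_2 - Z_1 - 5).
Z_5 = max(Z_4, Z_2) + 1  [with Z_4=-2, Z_2=-2]  = -1
Without intervention: Z_4 = -2·Z_2 - Z_1 - 5  [with Z_2=-2, Z_1=-2]  = 1; Z_5 = max(Z_4, Z_2) + 1  [with Z_4=1, Z_2=-2]  = 2.
Change = -1 − 2 = -3.

-3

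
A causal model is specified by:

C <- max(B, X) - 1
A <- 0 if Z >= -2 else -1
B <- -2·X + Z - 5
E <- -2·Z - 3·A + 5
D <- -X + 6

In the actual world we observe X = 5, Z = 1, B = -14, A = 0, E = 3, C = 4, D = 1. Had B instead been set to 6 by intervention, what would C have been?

5

The intervention breaks the incoming arrows to B: B <- -2·X + Z - 5 no longer applies, and B = 6.
C = max(B, X) - 1  [with B=6, X=5]  = 5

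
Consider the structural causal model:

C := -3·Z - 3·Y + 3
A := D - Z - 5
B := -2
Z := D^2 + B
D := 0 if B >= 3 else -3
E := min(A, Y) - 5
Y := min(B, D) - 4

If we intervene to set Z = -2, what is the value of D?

Under do(Z=-2), the mechanism Z := D^2 + B is discarded; Z is fixed at -2.
Since D is not a descendant of the intervened variable, it is unaffected.
D = 0 if B >= 3 else -3  [with B=-2]  = -3

-3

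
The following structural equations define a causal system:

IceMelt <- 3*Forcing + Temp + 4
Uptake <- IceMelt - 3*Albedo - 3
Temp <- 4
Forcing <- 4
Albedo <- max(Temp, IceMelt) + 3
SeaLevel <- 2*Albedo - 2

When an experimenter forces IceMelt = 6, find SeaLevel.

16

do(IceMelt=6) replaces the equation IceMelt <- 3*Forcing + Temp + 4 with the constant IceMelt = 6.
Albedo = max(Temp, IceMelt) + 3  [with Temp=4, IceMelt=6]  = 9
SeaLevel = 2*Albedo - 2  [with Albedo=9]  = 16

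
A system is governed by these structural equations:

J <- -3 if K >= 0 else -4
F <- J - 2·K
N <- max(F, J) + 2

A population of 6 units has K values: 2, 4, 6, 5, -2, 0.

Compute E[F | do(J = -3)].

do(J=-3) breaks J's dependence on K. With J=-3 fixed, F across the units is -7, -11, -15, -13, 1, -3, mean -8.

-8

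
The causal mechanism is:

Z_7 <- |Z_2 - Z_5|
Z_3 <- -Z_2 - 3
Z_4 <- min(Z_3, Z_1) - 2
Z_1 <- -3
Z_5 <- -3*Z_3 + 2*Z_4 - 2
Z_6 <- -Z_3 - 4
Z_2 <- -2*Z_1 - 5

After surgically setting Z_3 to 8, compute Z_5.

do(Z_3=8) replaces the equation Z_3 <- -Z_2 - 3 with the constant Z_3 = 8.
Z_4 = min(Z_3, Z_1) - 2  [with Z_3=8, Z_1=-3]  = -5
Z_5 = -3*Z_3 + 2*Z_4 - 2  [with Z_3=8, Z_4=-5]  = -36

-36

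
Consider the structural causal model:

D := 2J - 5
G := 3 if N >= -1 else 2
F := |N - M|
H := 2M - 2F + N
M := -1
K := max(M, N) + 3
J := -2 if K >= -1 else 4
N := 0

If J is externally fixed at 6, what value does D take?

Intervening sets J = 6 and removes its equation (J := -2 if K >= -1 else 4).
D = 2J - 5  [with J=6]  = 7

7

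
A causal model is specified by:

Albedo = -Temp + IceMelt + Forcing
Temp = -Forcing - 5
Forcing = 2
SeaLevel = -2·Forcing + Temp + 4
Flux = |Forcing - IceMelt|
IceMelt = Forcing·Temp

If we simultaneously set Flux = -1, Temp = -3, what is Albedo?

Under do(Flux = -1, Temp = -3), each intervened variable's structural equation is replaced by its fixed value.
IceMelt = Forcing·Temp  [with Forcing=2, Temp=-3]  = -6
Albedo = -Temp + IceMelt + Forcing  [with Temp=-3, IceMelt=-6, Forcing=2]  = -1

-1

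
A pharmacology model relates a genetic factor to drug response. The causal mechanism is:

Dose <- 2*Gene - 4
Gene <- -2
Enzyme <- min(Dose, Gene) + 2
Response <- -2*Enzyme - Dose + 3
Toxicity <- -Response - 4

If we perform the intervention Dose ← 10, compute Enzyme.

0

The intervention breaks the incoming arrows to Dose: Dose <- 2*Gene - 4 no longer applies, and Dose = 10.
Enzyme = min(Dose, Gene) + 2  [with Dose=10, Gene=-2]  = 0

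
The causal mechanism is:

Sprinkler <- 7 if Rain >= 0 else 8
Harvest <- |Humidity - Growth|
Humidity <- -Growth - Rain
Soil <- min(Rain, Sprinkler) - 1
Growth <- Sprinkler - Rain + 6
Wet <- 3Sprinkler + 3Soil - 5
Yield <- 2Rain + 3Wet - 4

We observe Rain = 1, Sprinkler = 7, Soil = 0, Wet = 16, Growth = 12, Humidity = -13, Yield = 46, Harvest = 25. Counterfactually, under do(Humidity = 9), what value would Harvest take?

Intervening sets Humidity = 9 and removes its equation (Humidity <- -Growth - Rain).
Sprinkler = 7 if Rain >= 0 else 8  [with Rain=1]  = 7
Growth = Sprinkler - Rain + 6  [with Sprinkler=7, Rain=1]  = 12
Harvest = |Humidity - Growth|  [with Humidity=9, Growth=12]  = 3

3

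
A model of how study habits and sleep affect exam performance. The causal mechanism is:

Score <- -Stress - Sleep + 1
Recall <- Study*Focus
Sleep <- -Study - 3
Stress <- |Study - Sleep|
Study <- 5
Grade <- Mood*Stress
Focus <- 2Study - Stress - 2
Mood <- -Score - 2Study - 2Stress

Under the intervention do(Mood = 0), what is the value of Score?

-4

do(Mood=0) replaces the equation Mood <- -Score - 2Study - 2Stress with the constant Mood = 0.
Since Score is not a descendant of the intervened variable, it is unaffected.
Sleep = -Study - 3  [with Study=5]  = -8
Stress = |Study - Sleep|  [with Study=5, Sleep=-8]  = 13
Score = -Stress - Sleep + 1  [with Stress=13, Sleep=-8]  = -4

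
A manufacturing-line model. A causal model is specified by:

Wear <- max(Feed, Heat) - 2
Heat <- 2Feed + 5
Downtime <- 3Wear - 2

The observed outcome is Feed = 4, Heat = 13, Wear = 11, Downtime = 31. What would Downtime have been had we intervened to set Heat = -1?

4

Under do(Heat=-1), the mechanism Heat <- 2Feed + 5 is discarded; Heat is fixed at -1.
Wear = max(Feed, Heat) - 2  [with Feed=4, Heat=-1]  = 2
Downtime = 3Wear - 2  [with Wear=2]  = 4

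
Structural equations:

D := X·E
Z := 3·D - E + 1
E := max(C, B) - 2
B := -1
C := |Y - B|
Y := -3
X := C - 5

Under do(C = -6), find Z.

The intervention breaks the incoming arrows to C: C := |Y - B| no longer applies, and C = -6.
E = max(C, B) - 2  [with C=-6, B=-1]  = -3
X = C - 5  [with C=-6]  = -11
D = X·E  [with X=-11, E=-3]  = 33
Z = 3·D - E + 1  [with D=33, E=-3]  = 103

103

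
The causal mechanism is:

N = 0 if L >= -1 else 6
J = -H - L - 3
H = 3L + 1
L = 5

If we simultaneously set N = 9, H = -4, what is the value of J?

Setting N = 9, H = -4 by intervention discards those variables' equations.
J = -H - L - 3  [with H=-4, L=5]  = -4

-4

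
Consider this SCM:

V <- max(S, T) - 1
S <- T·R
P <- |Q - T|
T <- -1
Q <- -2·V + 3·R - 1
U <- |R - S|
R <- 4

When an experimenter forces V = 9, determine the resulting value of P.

Under do(V=9), the mechanism V <- max(S, T) - 1 is discarded; V is fixed at 9.
Q = -2·V + 3·R - 1  [with V=9, R=4]  = -7
P = |Q - T|  [with Q=-7, T=-1]  = 6

6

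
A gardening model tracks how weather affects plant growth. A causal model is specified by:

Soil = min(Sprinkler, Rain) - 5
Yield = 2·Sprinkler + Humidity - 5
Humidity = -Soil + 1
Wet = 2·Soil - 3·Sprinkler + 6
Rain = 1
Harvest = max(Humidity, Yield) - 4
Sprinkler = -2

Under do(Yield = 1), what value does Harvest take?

4

Intervening sets Yield = 1 and removes its equation (Yield = 2·Sprinkler + Humidity - 5).
Soil = min(Sprinkler, Rain) - 5  [with Sprinkler=-2, Rain=1]  = -7
Humidity = -Soil + 1  [with Soil=-7]  = 8
Harvest = max(Humidity, Yield) - 4  [with Humidity=8, Yield=1]  = 4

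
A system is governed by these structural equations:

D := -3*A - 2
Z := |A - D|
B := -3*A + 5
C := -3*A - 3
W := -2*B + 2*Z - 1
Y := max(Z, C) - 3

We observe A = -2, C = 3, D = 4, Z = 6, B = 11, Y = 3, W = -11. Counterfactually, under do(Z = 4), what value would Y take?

1

Under do(Z=4), the mechanism Z := |A - D| is discarded; Z is fixed at 4.
C = -3*A - 3  [with A=-2]  = 3
Y = max(Z, C) - 3  [with Z=4, C=3]  = 1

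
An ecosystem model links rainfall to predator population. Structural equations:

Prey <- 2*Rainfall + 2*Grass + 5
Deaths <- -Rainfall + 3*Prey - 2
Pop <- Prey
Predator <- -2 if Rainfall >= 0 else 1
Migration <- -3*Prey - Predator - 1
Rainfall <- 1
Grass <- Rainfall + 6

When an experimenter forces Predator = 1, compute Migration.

Under do(Predator=1), the mechanism Predator <- -2 if Rainfall >= 0 else 1 is discarded; Predator is fixed at 1.
Grass = Rainfall + 6  [with Rainfall=1]  = 7
Prey = 2*Rainfall + 2*Grass + 5  [with Rainfall=1, Grass=7]  = 21
Migration = -3*Prey - Predator - 1  [with Prey=21, Predator=1]  = -65

-65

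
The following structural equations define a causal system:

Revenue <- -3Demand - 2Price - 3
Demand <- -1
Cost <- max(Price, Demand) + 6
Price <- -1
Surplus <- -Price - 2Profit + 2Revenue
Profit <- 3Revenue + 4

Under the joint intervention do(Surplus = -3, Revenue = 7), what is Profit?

Setting Surplus = -3, Revenue = 7 by intervention discards those variables' equations.
Profit = 3Revenue + 4  [with Revenue=7]  = 25

25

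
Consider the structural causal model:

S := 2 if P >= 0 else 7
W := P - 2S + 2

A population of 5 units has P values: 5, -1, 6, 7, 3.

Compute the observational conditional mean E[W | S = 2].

E[W|S=2] averages over only the 4 units with S=2 (P = 5, 6, 7, 3): W = 3, 4, 5, 1, mean 3.25.

3.25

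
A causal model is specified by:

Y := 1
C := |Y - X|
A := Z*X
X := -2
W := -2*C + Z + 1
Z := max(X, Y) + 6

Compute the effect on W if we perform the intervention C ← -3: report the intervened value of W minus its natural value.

The intervention breaks the incoming arrows to C: C := |Y - X| no longer applies, and C = -3.
Z = max(X, Y) + 6  [with X=-2, Y=1]  = 7
W = -2*C + Z + 1  [with C=-3, Z=7]  = 14
Without intervention: Z = max(X, Y) + 6  [with X=-2, Y=1]  = 7; C = |Y - X|  [with Y=1, X=-2]  = 3; W = -2*C + Z + 1  [with C=3, Z=7]  = 2.
Change = 14 − 2 = 12.

12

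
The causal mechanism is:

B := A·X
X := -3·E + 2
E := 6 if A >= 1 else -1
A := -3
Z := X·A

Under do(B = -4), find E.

-1

The intervention breaks the incoming arrows to B: B := A·X no longer applies, and B = -4.
Since E is not a descendant of the intervened variable, it is unaffected.
E = 6 if A >= 1 else -1  [with A=-3]  = -1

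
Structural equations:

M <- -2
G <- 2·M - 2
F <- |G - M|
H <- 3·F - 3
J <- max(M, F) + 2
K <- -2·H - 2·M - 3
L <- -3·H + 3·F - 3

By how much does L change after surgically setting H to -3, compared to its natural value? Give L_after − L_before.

The intervention breaks the incoming arrows to H: H <- 3·F - 3 no longer applies, and H = -3.
G = 2·M - 2  [with M=-2]  = -6
F = |G - M|  [with G=-6, M=-2]  = 4
L = -3·H + 3·F - 3  [with H=-3, F=4]  = 18
Without intervention: G = 2·M - 2  [with M=-2]  = -6; F = |G - M|  [with G=-6, M=-2]  = 4; H = 3·F - 3  [with F=4]  = 9; L = -3·H + 3·F - 3  [with H=9, F=4]  = -18.
Change = 18 − (-18) = 36.

36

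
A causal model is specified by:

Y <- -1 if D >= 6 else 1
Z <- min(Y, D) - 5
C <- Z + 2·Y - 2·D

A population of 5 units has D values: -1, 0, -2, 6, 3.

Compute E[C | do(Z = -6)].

-7.2

Every unit gets Z=-6 under the intervention. C values become -2, -4, 0, -20, -10; E[C|do(Z=-6)] = -7.2.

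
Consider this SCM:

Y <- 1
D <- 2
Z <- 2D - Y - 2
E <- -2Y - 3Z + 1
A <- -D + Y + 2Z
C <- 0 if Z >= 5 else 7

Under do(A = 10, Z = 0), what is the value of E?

Under do(A = 10, Z = 0), each intervened variable's structural equation is replaced by its fixed value.
E = -2Y - 3Z + 1  [with Y=1, Z=0]  = -1

-1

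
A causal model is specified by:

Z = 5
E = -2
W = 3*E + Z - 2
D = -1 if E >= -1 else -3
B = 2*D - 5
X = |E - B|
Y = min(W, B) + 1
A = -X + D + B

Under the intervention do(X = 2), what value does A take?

Intervening sets X = 2 and removes its equation (X = |E - B|).
D = -1 if E >= -1 else -3  [with E=-2]  = -3
B = 2*D - 5  [with D=-3]  = -11
A = -X + D + B  [with X=2, D=-3, B=-11]  = -16

-16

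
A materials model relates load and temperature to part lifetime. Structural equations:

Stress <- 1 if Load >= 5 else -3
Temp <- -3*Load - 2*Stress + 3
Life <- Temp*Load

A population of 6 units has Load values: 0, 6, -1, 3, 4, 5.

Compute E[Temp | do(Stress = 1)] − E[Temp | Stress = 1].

do(Stress=1) breaks Stress's dependence on Load. With Stress=1 fixed, Temp across the units is 1, -17, 4, -8, -11, -14, mean -7.5.
E[Temp|Stress=1] averages over only the 2 units with Stress=1 (Load = 6, 5): Temp = -17, -14, mean -15.5.
Difference = -7.5 − (-15.5) = 8.

8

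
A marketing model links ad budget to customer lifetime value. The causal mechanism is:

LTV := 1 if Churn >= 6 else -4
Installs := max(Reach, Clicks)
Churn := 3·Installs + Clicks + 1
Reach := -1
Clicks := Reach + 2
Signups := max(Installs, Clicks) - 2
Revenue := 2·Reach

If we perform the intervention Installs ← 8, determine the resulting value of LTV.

The intervention breaks the incoming arrows to Installs: Installs := max(Reach, Clicks) no longer applies, and Installs = 8.
Clicks = Reach + 2  [with Reach=-1]  = 1
Churn = 3·Installs + Clicks + 1  [with Installs=8, Clicks=1]  = 26
LTV = 1 if Churn >= 6 else -4  [with Churn=26]  = 1

1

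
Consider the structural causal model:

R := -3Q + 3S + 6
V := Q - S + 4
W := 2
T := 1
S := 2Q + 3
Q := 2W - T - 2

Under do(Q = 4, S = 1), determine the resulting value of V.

Setting Q = 4, S = 1 by intervention discards those variables' equations.
V = Q - S + 4  [with Q=4, S=1]  = 7

7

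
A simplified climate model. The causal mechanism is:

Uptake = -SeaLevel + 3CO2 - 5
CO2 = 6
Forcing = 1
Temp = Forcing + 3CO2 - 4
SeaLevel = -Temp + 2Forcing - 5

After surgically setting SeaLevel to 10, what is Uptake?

Intervening sets SeaLevel = 10 and removes its equation (SeaLevel = -Temp + 2Forcing - 5).
Uptake = -SeaLevel + 3CO2 - 5  [with SeaLevel=10, CO2=6]  = 3

3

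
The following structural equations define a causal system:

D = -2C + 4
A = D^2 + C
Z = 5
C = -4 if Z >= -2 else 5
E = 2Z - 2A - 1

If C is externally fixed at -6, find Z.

Under do(C=-6), the mechanism C = -4 if Z >= -2 else 5 is discarded; C is fixed at -6.
Z is not downstream of the intervention, so its value is determined by the original equations.

5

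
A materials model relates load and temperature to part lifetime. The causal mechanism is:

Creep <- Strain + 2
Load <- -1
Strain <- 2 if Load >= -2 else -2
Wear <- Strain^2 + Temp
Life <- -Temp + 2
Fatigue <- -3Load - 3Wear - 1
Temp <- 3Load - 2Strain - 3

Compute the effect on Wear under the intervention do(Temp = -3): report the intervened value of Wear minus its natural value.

7

do(Temp=-3) replaces the equation Temp <- 3Load - 2Strain - 3 with the constant Temp = -3.
Strain = 2 if Load >= -2 else -2  [with Load=-1]  = 2
Wear = Strain^2 + Temp  [with Strain=2, Temp=-3]  = 1
Without intervention: Strain = 2 if Load >= -2 else -2  [with Load=-1]  = 2; Temp = 3Load - 2Strain - 3  [with Load=-1, Strain=2]  = -10; Wear = Strain^2 + Temp  [with Strain=2, Temp=-10]  = -6.
Change = 1 − (-6) = 7.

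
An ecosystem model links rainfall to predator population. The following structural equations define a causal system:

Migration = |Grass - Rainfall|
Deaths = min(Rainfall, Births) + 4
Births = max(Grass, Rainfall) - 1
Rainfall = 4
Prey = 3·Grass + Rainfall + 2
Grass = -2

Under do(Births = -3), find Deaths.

Intervening sets Births = -3 and removes its equation (Births = max(Grass, Rainfall) - 1).
Deaths = min(Rainfall, Births) + 4  [with Rainfall=4, Births=-3]  = 1

1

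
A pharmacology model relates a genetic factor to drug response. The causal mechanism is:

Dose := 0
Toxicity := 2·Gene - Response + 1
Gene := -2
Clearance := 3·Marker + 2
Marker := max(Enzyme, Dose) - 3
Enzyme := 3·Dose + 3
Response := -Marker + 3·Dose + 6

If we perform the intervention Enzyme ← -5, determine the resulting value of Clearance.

-7

The intervention breaks the incoming arrows to Enzyme: Enzyme := 3·Dose + 3 no longer applies, and Enzyme = -5.
Marker = max(Enzyme, Dose) - 3  [with Enzyme=-5, Dose=0]  = -3
Clearance = 3·Marker + 2  [with Marker=-3]  = -7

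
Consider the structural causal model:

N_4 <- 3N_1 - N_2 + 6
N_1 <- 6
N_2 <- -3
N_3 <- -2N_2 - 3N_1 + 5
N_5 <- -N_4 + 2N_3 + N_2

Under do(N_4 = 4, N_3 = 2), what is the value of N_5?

-3

The joint intervention fixes N_4 = 4, N_3 = 2, removing each variable's own equation.
N_5 = -N_4 + 2N_3 + N_2  [with N_4=4, N_3=2, N_2=-3]  = -3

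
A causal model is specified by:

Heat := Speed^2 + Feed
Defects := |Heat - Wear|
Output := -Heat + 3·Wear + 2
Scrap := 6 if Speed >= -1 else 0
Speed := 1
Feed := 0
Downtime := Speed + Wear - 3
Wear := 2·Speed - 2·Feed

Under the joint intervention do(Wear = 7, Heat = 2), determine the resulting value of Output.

21

The joint intervention fixes Wear = 7, Heat = 2, removing each variable's own equation.
Output = -Heat + 3·Wear + 2  [with Heat=2, Wear=7]  = 21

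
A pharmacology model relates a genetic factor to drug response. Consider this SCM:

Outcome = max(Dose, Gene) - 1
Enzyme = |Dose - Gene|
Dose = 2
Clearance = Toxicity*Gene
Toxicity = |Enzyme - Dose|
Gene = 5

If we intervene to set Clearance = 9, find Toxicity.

The intervention breaks the incoming arrows to Clearance: Clearance = Toxicity*Gene no longer applies, and Clearance = 9.
Since Toxicity is not a descendant of the intervened variable, it is unaffected.
Enzyme = |Dose - Gene|  [with Dose=2, Gene=5]  = 3
Toxicity = |Enzyme - Dose|  [with Enzyme=3, Dose=2]  = 1

1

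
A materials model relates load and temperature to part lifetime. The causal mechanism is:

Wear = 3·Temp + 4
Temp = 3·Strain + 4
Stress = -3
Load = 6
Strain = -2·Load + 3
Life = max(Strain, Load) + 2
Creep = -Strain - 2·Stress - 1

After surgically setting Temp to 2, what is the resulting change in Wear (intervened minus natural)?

Under do(Temp=2), the mechanism Temp = 3·Strain + 4 is discarded; Temp is fixed at 2.
Wear = 3·Temp + 4  [with Temp=2]  = 10
Without intervention: Strain = -2·Load + 3  [with Load=6]  = -9; Temp = 3·Strain + 4  [with Strain=-9]  = -23; Wear = 3·Temp + 4  [with Temp=-23]  = -65.
Change = 10 − (-65) = 75.

75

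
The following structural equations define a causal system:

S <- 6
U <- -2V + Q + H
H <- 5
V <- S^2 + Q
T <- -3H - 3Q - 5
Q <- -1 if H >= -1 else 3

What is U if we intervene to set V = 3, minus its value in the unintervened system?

Intervening sets V = 3 and removes its equation (V <- S^2 + Q).
Q = -1 if H >= -1 else 3  [with H=5]  = -1
U = -2V + Q + H  [with V=3, Q=-1, H=5]  = -2
Without intervention: Q = -1 if H >= -1 else 3  [with H=5]  = -1; V = S^2 + Q  [with S=6, Q=-1]  = 35; U = -2V + Q + H  [with V=35, Q=-1, H=5]  = -66.
Change = -2 − (-66) = 64.

64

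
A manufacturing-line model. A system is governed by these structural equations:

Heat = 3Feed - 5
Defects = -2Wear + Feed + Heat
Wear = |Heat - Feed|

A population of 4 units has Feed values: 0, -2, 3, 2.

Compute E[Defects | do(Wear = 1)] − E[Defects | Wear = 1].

Under do(Wear=1), Wear's equation is replaced by Wear=1 for every unit. Per-unit Defects: -7, -15, 5, 1. Mean = -4.
E[Defects|Wear=1] averages over only the 2 units with Wear=1 (Feed = 3, 2): Defects = 5, 1, mean 3.
Difference = -4 − 3 = -7.

-7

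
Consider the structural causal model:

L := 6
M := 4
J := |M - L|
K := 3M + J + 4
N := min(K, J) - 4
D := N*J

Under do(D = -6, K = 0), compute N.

-4

Setting D = -6, K = 0 by intervention discards those variables' equations.
J = |M - L|  [with M=4, L=6]  = 2
N = min(K, J) - 4  [with K=0, J=2]  = -4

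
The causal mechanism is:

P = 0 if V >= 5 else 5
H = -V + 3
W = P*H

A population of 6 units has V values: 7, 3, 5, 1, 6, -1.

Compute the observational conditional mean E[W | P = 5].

Conditioning on P=5 selects the 3 unit(s) with V ∈ {3, 1, -1}. Their W values: 0, 10, 20. Mean = 10.

10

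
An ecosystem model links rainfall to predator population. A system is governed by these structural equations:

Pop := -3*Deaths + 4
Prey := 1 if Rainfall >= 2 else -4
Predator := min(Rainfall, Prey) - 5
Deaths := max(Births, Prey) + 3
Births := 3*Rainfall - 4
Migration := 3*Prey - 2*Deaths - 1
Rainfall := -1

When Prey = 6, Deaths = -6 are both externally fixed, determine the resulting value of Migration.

29

Setting Prey = 6, Deaths = -6 by intervention discards those variables' equations.
Migration = 3*Prey - 2*Deaths - 1  [with Prey=6, Deaths=-6]  = 29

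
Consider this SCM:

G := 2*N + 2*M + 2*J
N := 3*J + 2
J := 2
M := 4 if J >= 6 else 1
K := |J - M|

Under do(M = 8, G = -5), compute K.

6

Under do(M = 8, G = -5), each intervened variable's structural equation is replaced by its fixed value.
K = |J - M|  [with J=2, M=8]  = 6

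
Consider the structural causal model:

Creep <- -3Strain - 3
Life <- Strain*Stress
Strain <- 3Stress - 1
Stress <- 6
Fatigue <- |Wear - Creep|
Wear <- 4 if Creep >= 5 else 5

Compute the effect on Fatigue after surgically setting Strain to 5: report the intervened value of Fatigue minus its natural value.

-36

do(Strain=5) replaces the equation Strain <- 3Stress - 1 with the constant Strain = 5.
Creep = -3Strain - 3  [with Strain=5]  = -18
Wear = 4 if Creep >= 5 else 5  [with Creep=-18]  = 5
Fatigue = |Wear - Creep|  [with Wear=5, Creep=-18]  = 23
Without intervention: Strain = 3Stress - 1  [with Stress=6]  = 17; Creep = -3Strain - 3  [with Strain=17]  = -54; Wear = 4 if Creep >= 5 else 5  [with Creep=-54]  = 5; Fatigue = |Wear - Creep|  [with Wear=5, Creep=-54]  = 59.
Change = 23 − 59 = -36.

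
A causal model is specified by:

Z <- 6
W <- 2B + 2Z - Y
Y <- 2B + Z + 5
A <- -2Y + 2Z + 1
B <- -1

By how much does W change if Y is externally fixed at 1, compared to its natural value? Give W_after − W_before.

8

The intervention breaks the incoming arrows to Y: Y <- 2B + Z + 5 no longer applies, and Y = 1.
W = 2B + 2Z - Y  [with B=-1, Z=6, Y=1]  = 9
Without intervention: Y = 2B + Z + 5  [with B=-1, Z=6]  = 9; W = 2B + 2Z - Y  [with B=-1, Z=6, Y=9]  = 1.
Change = 9 − 1 = 8.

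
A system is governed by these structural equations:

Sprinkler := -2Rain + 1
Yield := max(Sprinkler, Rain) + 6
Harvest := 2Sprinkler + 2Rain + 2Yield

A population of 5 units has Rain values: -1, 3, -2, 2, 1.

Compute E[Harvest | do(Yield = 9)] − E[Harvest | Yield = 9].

Every unit gets Yield=9 under the intervention. Harvest values become 22, 14, 24, 16, 18; E[Harvest|do(Yield=9)] = 18.8.
E[Harvest|Yield=9] averages over only the 2 units with Yield=9 (Rain = -1, 3): Harvest = 22, 14, mean 18.
Difference = 18.8 − 18 = 0.8.

0.8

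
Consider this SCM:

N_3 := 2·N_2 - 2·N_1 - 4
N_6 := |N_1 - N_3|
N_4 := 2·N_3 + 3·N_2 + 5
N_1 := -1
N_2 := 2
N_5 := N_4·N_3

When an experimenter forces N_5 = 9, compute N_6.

3

The intervention breaks the incoming arrows to N_5: N_5 := N_4·N_3 no longer applies, and N_5 = 9.
Since N_6 is not a descendant of the intervened variable, it is unaffected.
N_3 = 2·N_2 - 2·N_1 - 4  [with N_2=2, N_1=-1]  = 2
N_6 = |N_1 - N_3|  [with N_1=-1, N_3=2]  = 3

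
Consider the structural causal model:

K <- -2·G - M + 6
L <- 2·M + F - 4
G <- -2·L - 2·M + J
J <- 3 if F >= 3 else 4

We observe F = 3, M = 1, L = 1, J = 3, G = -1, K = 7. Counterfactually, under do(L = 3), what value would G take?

-5

do(L=3) replaces the equation L <- 2·M + F - 4 with the constant L = 3.
J = 3 if F >= 3 else 4  [with F=3]  = 3
G = -2·L - 2·M + J  [with L=3, M=1, J=3]  = -5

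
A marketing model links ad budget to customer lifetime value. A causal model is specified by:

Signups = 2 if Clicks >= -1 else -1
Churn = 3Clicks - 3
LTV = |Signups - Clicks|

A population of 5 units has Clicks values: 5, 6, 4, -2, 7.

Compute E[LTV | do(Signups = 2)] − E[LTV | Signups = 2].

0.1

The intervention sets Signups=2 in all 5 units regardless of Clicks. Recomputing LTV per unit gives 3, 4, 2, 4, 5; average 3.6.
Observing Signups=2 restricts to units where Signups's equation naturally yields 2: Clicks ∈ {5, 6, 4, 7}. In that subpopulation LTV = 3, 4, 2, 5, mean 3.5.
Difference = 3.6 − 3.5 = 0.1.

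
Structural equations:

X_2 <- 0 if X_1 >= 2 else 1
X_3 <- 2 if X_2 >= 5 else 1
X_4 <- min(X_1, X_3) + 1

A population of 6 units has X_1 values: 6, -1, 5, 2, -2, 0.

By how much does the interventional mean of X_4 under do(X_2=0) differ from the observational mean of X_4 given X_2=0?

-1

Under do(X_2=0), X_2's equation is replaced by X_2=0 for every unit. Per-unit X_4: 2, 0, 2, 2, -1, 1. Mean = 1.
Conditioning on X_2=0 selects the 3 unit(s) with X_1 ∈ {6, 5, 2}. Their X_4 values: 2, 2, 2. Mean = 2.
Difference = 1 − 2 = -1.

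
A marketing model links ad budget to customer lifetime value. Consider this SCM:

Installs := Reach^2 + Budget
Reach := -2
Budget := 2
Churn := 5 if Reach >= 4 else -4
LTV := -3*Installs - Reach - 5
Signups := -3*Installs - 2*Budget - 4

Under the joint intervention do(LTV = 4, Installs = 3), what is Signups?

Under do(LTV = 4, Installs = 3), each intervened variable's structural equation is replaced by its fixed value.
Signups = -3*Installs - 2*Budget - 4  [with Installs=3, Budget=2]  = -17

-17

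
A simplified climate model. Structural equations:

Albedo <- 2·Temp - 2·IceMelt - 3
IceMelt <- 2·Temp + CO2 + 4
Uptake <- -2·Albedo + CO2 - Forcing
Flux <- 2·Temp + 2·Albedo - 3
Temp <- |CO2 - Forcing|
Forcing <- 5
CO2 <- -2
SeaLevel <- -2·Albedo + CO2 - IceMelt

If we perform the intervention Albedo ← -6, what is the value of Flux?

Under do(Albedo=-6), the mechanism Albedo <- 2·Temp - 2·IceMelt - 3 is discarded; Albedo is fixed at -6.
Temp = |CO2 - Forcing|  [with CO2=-2, Forcing=5]  = 7
Flux = 2·Temp + 2·Albedo - 3  [with Temp=7, Albedo=-6]  = -1

-1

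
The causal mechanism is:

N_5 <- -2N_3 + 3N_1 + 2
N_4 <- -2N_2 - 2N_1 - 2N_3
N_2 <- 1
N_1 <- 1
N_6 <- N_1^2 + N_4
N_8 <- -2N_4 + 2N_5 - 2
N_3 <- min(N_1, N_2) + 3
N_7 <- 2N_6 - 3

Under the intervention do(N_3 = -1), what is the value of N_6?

The intervention breaks the incoming arrows to N_3: N_3 <- min(N_1, N_2) + 3 no longer applies, and N_3 = -1.
N_4 = -2N_2 - 2N_1 - 2N_3  [with N_2=1, N_1=1, N_3=-1]  = -2
N_6 = N_1^2 + N_4  [with N_1=1, N_4=-2]  = -1

-1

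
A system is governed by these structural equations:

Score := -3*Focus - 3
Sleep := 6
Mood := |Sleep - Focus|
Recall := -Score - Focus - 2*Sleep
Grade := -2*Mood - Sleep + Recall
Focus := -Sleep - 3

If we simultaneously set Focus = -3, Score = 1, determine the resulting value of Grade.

-34

Under do(Focus = -3, Score = 1), each intervened variable's structural equation is replaced by its fixed value.
Mood = |Sleep - Focus|  [with Sleep=6, Focus=-3]  = 9
Recall = -Score - Focus - 2*Sleep  [with Score=1, Focus=-3, Sleep=6]  = -10
Grade = -2*Mood - Sleep + Recall  [with Mood=9, Sleep=6, Recall=-10]  = -34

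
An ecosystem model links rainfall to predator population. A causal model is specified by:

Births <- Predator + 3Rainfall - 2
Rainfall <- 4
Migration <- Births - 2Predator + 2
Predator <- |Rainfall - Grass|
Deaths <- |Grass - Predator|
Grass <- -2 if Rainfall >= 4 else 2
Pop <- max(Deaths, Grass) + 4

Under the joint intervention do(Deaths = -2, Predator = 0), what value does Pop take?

2

The joint intervention fixes Deaths = -2, Predator = 0, removing each variable's own equation.
Grass = -2 if Rainfall >= 4 else 2  [with Rainfall=4]  = -2
Pop = max(Deaths, Grass) + 4  [with Deaths=-2, Grass=-2]  = 2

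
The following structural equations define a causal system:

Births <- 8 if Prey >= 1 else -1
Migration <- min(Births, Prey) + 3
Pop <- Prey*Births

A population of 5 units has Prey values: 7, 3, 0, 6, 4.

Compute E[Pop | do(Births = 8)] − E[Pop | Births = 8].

-8

do(Births=8) breaks Births's dependence on Prey. With Births=8 fixed, Pop across the units is 56, 24, 0, 48, 32, mean 32.
E[Pop|Births=8] averages over only the 4 units with Births=8 (Prey = 7, 3, 6, 4): Pop = 56, 24, 48, 32, mean 40.
Difference = 32 − 40 = -8.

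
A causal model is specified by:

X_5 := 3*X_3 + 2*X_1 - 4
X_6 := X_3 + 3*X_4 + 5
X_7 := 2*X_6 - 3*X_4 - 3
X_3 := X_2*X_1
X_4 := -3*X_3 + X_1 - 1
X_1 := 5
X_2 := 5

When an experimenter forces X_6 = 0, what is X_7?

210

Intervening sets X_6 = 0 and removes its equation (X_6 := X_3 + 3*X_4 + 5).
X_3 = X_2*X_1  [with X_2=5, X_1=5]  = 25
X_4 = -3*X_3 + X_1 - 1  [with X_3=25, X_1=5]  = -71
X_7 = 2*X_6 - 3*X_4 - 3  [with X_6=0, X_4=-71]  = 210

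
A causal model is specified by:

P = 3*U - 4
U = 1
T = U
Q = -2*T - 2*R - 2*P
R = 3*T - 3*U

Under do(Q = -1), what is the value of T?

1

do(Q=-1) replaces the equation Q = -2*T - 2*R - 2*P with the constant Q = -1.
T is not downstream of the intervention, so its value is determined by the original equations.
T = U  [with U=1]  = 1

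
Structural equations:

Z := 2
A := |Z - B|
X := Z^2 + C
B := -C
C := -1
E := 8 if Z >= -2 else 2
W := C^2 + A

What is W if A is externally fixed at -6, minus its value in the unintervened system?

-7

Under do(A=-6), the mechanism A := |Z - B| is discarded; A is fixed at -6.
W = C^2 + A  [with C=-1, A=-6]  = -5
Without intervention: B = -C  [with C=-1]  = 1; A = |Z - B|  [with Z=2, B=1]  = 1; W = C^2 + A  [with C=-1, A=1]  = 2.
Change = -5 − 2 = -7.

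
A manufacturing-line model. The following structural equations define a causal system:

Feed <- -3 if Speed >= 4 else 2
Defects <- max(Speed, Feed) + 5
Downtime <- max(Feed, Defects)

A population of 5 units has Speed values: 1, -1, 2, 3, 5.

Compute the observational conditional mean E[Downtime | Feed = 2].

7.25

E[Downtime|Feed=2] averages over only the 4 units with Feed=2 (Speed = 1, -1, 2, 3): Downtime = 7, 7, 7, 8, mean 7.25.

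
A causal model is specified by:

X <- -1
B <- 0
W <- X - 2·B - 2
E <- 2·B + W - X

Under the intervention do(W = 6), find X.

Under do(W=6), the mechanism W <- X - 2·B - 2 is discarded; W is fixed at 6.
Since X is not a descendant of the intervened variable, it is unaffected.

-1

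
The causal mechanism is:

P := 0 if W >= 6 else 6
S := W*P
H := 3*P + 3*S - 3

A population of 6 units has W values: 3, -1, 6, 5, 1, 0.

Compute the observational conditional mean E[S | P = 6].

9.6

Observing P=6 restricts to units where P's equation naturally yields 6: W ∈ {3, -1, 5, 1, 0}. In that subpopulation S = 18, -6, 30, 6, 0, mean 9.6.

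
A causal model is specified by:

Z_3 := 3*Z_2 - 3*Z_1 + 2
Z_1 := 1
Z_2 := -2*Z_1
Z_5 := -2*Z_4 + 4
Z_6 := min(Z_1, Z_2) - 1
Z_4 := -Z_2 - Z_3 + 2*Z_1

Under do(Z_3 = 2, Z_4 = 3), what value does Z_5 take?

-2

Setting Z_3 = 2, Z_4 = 3 by intervention discards those variables' equations.
Z_5 = -2*Z_4 + 4  [with Z_4=3]  = -2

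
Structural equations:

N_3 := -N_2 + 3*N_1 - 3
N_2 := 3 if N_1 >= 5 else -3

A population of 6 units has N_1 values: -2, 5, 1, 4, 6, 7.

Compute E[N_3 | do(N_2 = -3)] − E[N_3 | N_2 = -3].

7.5

do(N_2=-3) breaks N_2's dependence on N_1. With N_2=-3 fixed, N_3 across the units is -6, 15, 3, 12, 18, 21, mean 10.5.
E[N_3|N_2=-3] averages over only the 3 units with N_2=-3 (N_1 = -2, 1, 4): N_3 = -6, 3, 12, mean 3.
Difference = 10.5 − 3 = 7.5.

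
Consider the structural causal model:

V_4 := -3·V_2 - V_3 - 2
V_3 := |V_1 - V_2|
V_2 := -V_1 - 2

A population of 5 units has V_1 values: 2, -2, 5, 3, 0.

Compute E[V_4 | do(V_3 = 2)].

6.8

Under do(V_3=2), V_3's equation is replaced by V_3=2 for every unit. Per-unit V_4: 8, -4, 17, 11, 2. Mean = 6.8.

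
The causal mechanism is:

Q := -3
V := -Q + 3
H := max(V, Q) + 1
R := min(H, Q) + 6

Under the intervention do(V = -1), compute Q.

-3

Under do(V=-1), the mechanism V := -Q + 3 is discarded; V is fixed at -1.
Q is not downstream of the intervention, so its value is determined by the original equations.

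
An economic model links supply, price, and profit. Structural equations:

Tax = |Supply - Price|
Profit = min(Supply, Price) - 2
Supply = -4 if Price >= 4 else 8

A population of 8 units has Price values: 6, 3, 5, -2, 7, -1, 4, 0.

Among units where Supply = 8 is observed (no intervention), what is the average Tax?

Observing Supply=8 restricts to units where Supply's equation naturally yields 8: Price ∈ {3, -2, -1, 0}. In that subpopulation Tax = 5, 10, 9, 8, mean 8.

8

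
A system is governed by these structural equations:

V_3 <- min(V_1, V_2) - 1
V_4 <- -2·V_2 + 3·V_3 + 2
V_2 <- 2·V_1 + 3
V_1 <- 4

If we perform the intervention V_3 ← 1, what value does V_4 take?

-17

The intervention breaks the incoming arrows to V_3: V_3 <- min(V_1, V_2) - 1 no longer applies, and V_3 = 1.
V_2 = 2·V_1 + 3  [with V_1=4]  = 11
V_4 = -2·V_2 + 3·V_3 + 2  [with V_2=11, V_3=1]  = -17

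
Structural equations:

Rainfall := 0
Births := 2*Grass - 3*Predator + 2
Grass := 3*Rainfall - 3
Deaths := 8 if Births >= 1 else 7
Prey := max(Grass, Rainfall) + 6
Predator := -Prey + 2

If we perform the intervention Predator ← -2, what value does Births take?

Intervening sets Predator = -2 and removes its equation (Predator := -Prey + 2).
Grass = 3*Rainfall - 3  [with Rainfall=0]  = -3
Births = 2*Grass - 3*Predator + 2  [with Grass=-3, Predator=-2]  = 2

2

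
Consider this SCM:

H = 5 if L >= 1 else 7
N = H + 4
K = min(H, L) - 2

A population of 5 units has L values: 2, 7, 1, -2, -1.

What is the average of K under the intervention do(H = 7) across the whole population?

do(H=7) breaks H's dependence on L. With H=7 fixed, K across the units is 0, 5, -1, -4, -3, mean -0.6.

-0.6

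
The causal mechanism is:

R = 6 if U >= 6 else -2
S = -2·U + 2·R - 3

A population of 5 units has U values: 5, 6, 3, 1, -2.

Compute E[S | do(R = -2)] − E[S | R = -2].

The intervention sets R=-2 in all 5 units regardless of U. Recomputing S per unit gives -17, -19, -13, -9, -3; average -12.2.
Observing R=-2 restricts to units where R's equation naturally yields -2: U ∈ {5, 3, 1, -2}. In that subpopulation S = -17, -13, -9, -3, mean -10.5.
Difference = -12.2 − (-10.5) = -1.7.

-1.7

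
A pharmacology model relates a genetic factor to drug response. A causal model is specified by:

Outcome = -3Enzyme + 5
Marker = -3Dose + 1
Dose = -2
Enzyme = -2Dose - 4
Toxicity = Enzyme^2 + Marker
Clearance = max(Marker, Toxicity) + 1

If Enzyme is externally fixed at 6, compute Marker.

7

The intervention breaks the incoming arrows to Enzyme: Enzyme = -2Dose - 4 no longer applies, and Enzyme = 6.
Since Marker is not a descendant of the intervened variable, it is unaffected.
Marker = -3Dose + 1  [with Dose=-2]  = 7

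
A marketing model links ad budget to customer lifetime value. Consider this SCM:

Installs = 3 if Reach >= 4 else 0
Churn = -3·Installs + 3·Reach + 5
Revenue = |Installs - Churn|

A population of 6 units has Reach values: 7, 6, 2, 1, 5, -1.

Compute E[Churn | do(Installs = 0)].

15

Under do(Installs=0), Installs's equation is replaced by Installs=0 for every unit. Per-unit Churn: 26, 23, 11, 8, 20, 2. Mean = 15.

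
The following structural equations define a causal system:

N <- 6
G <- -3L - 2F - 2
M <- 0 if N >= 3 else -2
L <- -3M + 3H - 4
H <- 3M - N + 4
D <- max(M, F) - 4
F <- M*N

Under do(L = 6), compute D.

The intervention breaks the incoming arrows to L: L <- -3M + 3H - 4 no longer applies, and L = 6.
No directed path runs from L to D, so D keeps its natural value.
M = 0 if N >= 3 else -2  [with N=6]  = 0
F = M*N  [with M=0, N=6]  = 0
D = max(M, F) - 4  [with M=0, F=0]  = -4

-4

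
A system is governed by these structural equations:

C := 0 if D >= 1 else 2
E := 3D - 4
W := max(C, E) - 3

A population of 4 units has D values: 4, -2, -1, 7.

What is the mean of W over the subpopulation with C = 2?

-1

E[W|C=2] averages over only the 2 units with C=2 (D = -2, -1): W = -1, -1, mean -1.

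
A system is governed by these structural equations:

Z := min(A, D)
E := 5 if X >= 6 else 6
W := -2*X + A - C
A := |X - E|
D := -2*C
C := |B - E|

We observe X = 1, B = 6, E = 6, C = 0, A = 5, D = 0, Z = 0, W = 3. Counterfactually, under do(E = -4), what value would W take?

The intervention breaks the incoming arrows to E: E := 5 if X >= 6 else 6 no longer applies, and E = -4.
C = |B - E|  [with B=6, E=-4]  = 10
A = |X - E|  [with X=1, E=-4]  = 5
W = -2*X + A - C  [with X=1, A=5, C=10]  = -7

-7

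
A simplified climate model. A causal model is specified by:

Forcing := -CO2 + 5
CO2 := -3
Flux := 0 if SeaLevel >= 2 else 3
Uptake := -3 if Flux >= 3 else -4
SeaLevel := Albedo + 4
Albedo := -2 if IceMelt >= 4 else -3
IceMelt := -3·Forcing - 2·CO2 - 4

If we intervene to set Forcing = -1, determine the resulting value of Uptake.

Under do(Forcing=-1), the mechanism Forcing := -CO2 + 5 is discarded; Forcing is fixed at -1.
IceMelt = -3·Forcing - 2·CO2 - 4  [with Forcing=-1, CO2=-3]  = 5
Albedo = -2 if IceMelt >= 4 else -3  [with IceMelt=5]  = -2
SeaLevel = Albedo + 4  [with Albedo=-2]  = 2
Flux = 0 if SeaLevel >= 2 else 3  [with SeaLevel=2]  = 0
Uptake = -3 if Flux >= 3 else -4  [with Flux=0]  = -4

-4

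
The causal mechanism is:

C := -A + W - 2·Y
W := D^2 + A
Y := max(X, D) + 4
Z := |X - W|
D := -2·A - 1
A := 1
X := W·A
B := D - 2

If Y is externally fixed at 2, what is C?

5

The intervention breaks the incoming arrows to Y: Y := max(X, D) + 4 no longer applies, and Y = 2.
D = -2·A - 1  [with A=1]  = -3
W = D^2 + A  [with D=-3, A=1]  = 10
C = -A + W - 2·Y  [with A=1, W=10, Y=2]  = 5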